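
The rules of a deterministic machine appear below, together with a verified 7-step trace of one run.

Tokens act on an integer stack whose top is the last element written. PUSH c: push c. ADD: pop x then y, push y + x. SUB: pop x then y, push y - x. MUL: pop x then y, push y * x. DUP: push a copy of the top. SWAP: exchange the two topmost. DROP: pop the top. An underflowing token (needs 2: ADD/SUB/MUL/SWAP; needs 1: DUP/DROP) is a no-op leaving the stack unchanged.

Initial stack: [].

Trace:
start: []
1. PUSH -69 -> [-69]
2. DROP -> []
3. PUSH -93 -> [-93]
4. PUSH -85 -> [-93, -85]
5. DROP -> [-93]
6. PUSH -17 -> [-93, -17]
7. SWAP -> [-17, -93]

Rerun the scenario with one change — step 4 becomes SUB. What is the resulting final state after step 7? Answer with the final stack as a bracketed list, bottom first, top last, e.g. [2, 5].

(re-executing from step 4 with the substitution; state before step 4: [-93])
4. SUB -> [-93]
5. DROP -> []
6. PUSH -17 -> [-17]
7. SWAP -> [-17]

[-17]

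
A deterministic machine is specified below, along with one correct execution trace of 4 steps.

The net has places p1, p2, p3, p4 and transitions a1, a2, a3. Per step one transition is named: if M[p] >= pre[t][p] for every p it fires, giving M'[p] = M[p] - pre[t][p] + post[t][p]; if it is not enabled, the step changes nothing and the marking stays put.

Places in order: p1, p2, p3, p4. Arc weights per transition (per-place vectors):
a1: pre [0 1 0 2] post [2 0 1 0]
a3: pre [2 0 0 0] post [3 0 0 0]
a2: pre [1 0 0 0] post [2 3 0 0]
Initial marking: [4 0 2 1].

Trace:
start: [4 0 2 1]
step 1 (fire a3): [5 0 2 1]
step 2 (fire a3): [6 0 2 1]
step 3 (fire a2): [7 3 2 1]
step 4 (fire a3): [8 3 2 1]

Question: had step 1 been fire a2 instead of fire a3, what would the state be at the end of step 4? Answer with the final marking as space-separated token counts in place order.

(re-executing from step 1 with the substitution; state before step 1: [4 0 2 1])
step 1 (fire a2): [5 3 2 1]
step 2 (fire a3): [6 3 2 1]
step 3 (fire a2): [7 6 2 1]
step 4 (fire a3): [8 6 2 1]

8 6 2 1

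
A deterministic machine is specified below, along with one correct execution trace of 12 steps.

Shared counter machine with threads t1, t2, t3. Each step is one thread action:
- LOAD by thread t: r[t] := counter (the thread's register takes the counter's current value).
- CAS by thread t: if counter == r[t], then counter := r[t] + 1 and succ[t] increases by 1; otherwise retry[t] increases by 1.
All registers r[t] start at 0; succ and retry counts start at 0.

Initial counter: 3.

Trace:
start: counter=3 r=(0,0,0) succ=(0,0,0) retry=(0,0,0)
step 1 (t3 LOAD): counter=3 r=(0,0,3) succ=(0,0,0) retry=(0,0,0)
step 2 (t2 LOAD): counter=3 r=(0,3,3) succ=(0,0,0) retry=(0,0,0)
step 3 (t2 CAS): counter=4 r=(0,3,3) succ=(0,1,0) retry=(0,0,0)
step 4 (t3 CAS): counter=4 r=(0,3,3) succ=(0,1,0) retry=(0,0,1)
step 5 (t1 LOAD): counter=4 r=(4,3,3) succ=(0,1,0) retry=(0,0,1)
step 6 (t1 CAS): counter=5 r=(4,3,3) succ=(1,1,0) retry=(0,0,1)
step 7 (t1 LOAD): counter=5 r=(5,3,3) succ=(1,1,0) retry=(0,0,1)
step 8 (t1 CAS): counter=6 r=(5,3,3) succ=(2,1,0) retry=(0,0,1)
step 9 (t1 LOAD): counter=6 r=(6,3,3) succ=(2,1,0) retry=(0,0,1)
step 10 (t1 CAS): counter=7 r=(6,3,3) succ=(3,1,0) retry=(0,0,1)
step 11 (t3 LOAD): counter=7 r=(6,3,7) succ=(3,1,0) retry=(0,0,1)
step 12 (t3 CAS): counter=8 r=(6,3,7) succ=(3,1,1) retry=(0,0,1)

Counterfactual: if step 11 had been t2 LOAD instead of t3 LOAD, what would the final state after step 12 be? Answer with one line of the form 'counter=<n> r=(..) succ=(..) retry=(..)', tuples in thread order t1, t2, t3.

(re-executing from step 11 with the substitution; state before step 11: counter=7 r=(6,3,3) succ=(3,1,0) retry=(0,0,1))
step 11 (t2 LOAD): counter=7 r=(6,7,3) succ=(3,1,0) retry=(0,0,1)
step 12 (t3 CAS): counter=7 r=(6,7,3) succ=(3,1,0) retry=(0,0,2)

counter=7 r=(6,7,3) succ=(3,1,0) retry=(0,0,2)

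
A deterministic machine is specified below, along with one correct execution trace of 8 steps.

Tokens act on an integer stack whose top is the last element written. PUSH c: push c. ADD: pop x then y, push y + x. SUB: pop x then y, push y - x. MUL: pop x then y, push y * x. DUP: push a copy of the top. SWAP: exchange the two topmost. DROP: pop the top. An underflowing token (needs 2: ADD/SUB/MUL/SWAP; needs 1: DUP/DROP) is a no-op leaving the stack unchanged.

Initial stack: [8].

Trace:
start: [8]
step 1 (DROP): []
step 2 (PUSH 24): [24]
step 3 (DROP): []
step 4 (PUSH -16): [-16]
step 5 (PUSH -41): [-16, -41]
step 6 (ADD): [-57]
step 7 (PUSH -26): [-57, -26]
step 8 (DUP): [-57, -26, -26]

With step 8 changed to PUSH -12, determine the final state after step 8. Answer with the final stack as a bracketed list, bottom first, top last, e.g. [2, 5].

[-57, -26, -12]

(re-executing from step 8 with the substitution; state before step 8: [-57, -26])
step 8 (PUSH -12): [-57, -26, -12]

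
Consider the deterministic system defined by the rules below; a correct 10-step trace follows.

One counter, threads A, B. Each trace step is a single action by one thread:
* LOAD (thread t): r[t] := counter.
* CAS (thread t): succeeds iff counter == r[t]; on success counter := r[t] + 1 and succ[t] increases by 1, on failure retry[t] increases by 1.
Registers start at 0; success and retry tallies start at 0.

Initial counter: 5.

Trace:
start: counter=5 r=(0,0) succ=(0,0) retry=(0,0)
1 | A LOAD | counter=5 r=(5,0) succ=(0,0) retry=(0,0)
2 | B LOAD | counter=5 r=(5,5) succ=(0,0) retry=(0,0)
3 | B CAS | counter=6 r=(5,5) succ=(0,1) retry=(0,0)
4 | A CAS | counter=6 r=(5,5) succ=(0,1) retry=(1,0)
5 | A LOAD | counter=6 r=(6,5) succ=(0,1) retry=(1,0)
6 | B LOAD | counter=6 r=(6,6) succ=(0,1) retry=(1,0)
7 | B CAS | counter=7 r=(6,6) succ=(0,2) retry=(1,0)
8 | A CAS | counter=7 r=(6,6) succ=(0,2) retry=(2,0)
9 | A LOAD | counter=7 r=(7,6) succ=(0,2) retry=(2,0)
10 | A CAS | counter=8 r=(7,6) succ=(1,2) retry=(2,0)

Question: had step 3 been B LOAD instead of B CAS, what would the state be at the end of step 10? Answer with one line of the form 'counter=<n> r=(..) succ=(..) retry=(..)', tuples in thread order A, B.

counter=8 r=(7,6) succ=(2,1) retry=(1,0)

(re-executing from step 3 with the substitution; state before step 3: counter=5 r=(5,5) succ=(0,0) retry=(0,0))
3 | B LOAD | counter=5 r=(5,5) succ=(0,0) retry=(0,0)
4 | A CAS | counter=6 r=(5,5) succ=(1,0) retry=(0,0)
5 | A LOAD | counter=6 r=(6,5) succ=(1,0) retry=(0,0)
6 | B LOAD | counter=6 r=(6,6) succ=(1,0) retry=(0,0)
7 | B CAS | counter=7 r=(6,6) succ=(1,1) retry=(0,0)
8 | A CAS | counter=7 r=(6,6) succ=(1,1) retry=(1,0)
9 | A LOAD | counter=7 r=(7,6) succ=(1,1) retry=(1,0)
10 | A CAS | counter=8 r=(7,6) succ=(2,1) retry=(1,0)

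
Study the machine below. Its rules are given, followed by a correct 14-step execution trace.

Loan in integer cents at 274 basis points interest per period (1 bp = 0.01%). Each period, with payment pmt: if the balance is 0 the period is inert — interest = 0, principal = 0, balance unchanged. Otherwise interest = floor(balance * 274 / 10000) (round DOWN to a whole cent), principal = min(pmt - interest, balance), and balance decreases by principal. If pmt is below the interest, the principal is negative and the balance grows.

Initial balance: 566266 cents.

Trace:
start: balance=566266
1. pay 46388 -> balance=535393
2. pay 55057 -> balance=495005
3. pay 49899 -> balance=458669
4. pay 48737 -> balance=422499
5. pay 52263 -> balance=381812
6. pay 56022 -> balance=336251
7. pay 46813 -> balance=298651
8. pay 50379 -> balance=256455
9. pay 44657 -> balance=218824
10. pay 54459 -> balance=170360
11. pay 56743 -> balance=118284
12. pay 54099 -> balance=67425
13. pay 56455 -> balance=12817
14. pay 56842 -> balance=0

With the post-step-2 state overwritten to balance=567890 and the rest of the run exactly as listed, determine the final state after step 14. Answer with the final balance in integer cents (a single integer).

57140

state after step 2 := balance=567890
3. pay 49899 -> balance=533551
4. pay 48737 -> balance=499433
5. pay 52263 -> balance=460854
6. pay 56022 -> balance=417459
7. pay 46813 -> balance=382084
8. pay 50379 -> balance=342174
9. pay 44657 -> balance=306892
10. pay 54459 -> balance=260841
11. pay 56743 -> balance=211245
12. pay 54099 -> balance=162934
13. pay 56455 -> balance=110943
14. pay 56842 -> balance=57140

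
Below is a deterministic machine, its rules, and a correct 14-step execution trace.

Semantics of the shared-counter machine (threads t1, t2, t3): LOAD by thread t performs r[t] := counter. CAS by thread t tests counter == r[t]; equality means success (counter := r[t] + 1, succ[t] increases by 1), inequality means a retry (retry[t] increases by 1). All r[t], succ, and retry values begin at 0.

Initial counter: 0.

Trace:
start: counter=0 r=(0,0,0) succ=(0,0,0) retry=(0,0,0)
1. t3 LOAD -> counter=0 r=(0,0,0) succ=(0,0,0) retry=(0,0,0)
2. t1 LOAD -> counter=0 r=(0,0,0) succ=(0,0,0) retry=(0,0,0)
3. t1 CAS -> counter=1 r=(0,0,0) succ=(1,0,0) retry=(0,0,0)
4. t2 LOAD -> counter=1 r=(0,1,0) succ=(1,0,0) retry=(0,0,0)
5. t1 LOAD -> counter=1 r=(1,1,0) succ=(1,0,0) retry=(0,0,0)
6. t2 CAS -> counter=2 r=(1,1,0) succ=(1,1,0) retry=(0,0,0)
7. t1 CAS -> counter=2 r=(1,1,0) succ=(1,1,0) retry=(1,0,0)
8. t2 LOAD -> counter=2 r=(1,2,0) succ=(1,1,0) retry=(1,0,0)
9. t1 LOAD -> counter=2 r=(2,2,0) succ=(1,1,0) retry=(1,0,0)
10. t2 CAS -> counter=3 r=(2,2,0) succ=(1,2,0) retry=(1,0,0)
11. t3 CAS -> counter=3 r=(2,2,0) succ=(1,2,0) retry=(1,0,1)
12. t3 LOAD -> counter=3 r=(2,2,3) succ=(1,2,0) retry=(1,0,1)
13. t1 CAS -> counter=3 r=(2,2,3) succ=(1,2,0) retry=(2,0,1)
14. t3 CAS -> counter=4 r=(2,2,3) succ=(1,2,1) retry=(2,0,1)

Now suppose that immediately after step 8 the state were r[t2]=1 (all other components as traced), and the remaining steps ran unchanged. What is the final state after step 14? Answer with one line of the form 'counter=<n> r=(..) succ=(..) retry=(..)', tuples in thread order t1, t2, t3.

state after step 8 := counter=2 r=(1,1,0) succ=(1,1,0) retry=(1,0,0)
9. t1 LOAD -> counter=2 r=(2,1,0) succ=(1,1,0) retry=(1,0,0)
10. t2 CAS -> counter=2 r=(2,1,0) succ=(1,1,0) retry=(1,1,0)
11. t3 CAS -> counter=2 r=(2,1,0) succ=(1,1,0) retry=(1,1,1)
12. t3 LOAD -> counter=2 r=(2,1,2) succ=(1,1,0) retry=(1,1,1)
13. t1 CAS -> counter=3 r=(2,1,2) succ=(2,1,0) retry=(1,1,1)
14. t3 CAS -> counter=3 r=(2,1,2) succ=(2,1,0) retry=(1,1,2)

counter=3 r=(2,1,2) succ=(2,1,0) retry=(1,1,2)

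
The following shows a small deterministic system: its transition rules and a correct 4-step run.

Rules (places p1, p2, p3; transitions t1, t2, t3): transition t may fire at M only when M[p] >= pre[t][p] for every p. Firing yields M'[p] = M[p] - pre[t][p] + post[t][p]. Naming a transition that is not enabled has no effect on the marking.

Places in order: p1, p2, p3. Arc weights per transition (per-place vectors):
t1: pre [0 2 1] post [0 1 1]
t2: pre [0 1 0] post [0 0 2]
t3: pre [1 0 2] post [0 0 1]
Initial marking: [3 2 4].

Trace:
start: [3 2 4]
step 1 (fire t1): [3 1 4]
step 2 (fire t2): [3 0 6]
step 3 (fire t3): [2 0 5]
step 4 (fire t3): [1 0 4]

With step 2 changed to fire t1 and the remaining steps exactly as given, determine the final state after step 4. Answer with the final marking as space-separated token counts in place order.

1 1 2

(re-executing from step 2 with the substitution; state before step 2: [3 1 4])
step 2 (fire t1): [3 1 4]
step 3 (fire t3): [2 1 3]
step 4 (fire t3): [1 1 2]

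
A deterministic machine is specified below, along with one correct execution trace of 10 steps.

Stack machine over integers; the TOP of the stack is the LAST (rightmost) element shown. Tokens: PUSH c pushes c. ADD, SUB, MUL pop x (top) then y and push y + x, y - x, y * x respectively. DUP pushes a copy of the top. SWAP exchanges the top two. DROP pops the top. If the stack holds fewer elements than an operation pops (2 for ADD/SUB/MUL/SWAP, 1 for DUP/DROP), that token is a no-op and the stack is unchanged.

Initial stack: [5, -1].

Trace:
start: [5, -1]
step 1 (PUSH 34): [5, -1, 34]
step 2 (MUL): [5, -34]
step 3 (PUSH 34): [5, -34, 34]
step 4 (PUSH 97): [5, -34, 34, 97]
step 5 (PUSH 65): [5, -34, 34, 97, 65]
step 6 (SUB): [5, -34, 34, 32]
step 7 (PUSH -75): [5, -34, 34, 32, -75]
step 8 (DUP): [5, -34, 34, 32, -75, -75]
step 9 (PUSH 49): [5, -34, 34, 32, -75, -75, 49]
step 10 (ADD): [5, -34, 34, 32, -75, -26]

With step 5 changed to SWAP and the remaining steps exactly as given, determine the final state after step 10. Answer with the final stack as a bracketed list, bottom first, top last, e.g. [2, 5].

[5, -34, 63, -75, -26]

(re-executing from step 5 with the substitution; state before step 5: [5, -34, 34, 97])
step 5 (SWAP): [5, -34, 97, 34]
step 6 (SUB): [5, -34, 63]
step 7 (PUSH -75): [5, -34, 63, -75]
step 8 (DUP): [5, -34, 63, -75, -75]
step 9 (PUSH 49): [5, -34, 63, -75, -75, 49]
step 10 (ADD): [5, -34, 63, -75, -26]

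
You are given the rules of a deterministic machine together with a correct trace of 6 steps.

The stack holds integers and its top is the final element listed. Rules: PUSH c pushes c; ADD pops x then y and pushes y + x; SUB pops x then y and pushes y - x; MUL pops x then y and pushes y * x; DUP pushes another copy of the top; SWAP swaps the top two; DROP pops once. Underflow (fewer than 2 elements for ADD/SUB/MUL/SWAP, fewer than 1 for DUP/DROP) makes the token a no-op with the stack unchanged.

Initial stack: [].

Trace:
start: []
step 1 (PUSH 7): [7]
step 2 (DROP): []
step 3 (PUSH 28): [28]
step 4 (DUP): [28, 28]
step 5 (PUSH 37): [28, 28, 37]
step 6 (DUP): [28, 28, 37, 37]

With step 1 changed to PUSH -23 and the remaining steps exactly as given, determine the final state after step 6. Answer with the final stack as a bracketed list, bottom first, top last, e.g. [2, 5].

(re-executing from step 1 with the substitution; state before step 1: [])
step 1 (PUSH -23): [-23]
step 2 (DROP): []
step 3 (PUSH 28): [28]
step 4 (DUP): [28, 28]
step 5 (PUSH 37): [28, 28, 37]
step 6 (DUP): [28, 28, 37, 37]

[28, 28, 37, 37]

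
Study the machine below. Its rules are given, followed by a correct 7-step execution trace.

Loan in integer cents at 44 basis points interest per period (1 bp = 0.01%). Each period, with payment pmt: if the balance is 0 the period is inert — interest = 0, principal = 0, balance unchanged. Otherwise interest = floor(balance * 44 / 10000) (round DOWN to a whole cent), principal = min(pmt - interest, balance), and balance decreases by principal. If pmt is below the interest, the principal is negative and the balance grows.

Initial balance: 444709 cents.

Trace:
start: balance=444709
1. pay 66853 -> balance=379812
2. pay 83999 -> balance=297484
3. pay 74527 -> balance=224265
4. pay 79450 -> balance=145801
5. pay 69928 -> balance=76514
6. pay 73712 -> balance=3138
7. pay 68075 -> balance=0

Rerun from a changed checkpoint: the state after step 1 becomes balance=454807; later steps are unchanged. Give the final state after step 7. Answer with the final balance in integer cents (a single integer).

12074

state after step 1 := balance=454807
2. pay 83999 -> balance=372809
3. pay 74527 -> balance=299922
4. pay 79450 -> balance=221791
5. pay 69928 -> balance=152838
6. pay 73712 -> balance=79798
7. pay 68075 -> balance=12074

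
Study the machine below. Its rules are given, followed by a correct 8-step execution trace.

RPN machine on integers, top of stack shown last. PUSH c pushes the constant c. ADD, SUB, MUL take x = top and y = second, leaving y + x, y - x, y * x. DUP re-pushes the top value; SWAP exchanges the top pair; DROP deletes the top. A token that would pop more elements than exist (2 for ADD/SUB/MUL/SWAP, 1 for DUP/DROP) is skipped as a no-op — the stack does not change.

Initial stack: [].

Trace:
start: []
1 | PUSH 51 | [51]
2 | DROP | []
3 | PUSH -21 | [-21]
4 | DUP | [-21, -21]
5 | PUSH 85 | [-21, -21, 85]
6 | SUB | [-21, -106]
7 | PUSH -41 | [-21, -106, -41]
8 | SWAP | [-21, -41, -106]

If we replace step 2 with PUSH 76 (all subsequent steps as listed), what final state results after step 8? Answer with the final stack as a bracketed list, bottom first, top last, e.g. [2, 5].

(re-executing from step 2 with the substitution; state before step 2: [51])
2 | PUSH 76 | [51, 76]
3 | PUSH -21 | [51, 76, -21]
4 | DUP | [51, 76, -21, -21]
5 | PUSH 85 | [51, 76, -21, -21, 85]
6 | SUB | [51, 76, -21, -106]
7 | PUSH -41 | [51, 76, -21, -106, -41]
8 | SWAP | [51, 76, -21, -41, -106]

[51, 76, -21, -41, -106]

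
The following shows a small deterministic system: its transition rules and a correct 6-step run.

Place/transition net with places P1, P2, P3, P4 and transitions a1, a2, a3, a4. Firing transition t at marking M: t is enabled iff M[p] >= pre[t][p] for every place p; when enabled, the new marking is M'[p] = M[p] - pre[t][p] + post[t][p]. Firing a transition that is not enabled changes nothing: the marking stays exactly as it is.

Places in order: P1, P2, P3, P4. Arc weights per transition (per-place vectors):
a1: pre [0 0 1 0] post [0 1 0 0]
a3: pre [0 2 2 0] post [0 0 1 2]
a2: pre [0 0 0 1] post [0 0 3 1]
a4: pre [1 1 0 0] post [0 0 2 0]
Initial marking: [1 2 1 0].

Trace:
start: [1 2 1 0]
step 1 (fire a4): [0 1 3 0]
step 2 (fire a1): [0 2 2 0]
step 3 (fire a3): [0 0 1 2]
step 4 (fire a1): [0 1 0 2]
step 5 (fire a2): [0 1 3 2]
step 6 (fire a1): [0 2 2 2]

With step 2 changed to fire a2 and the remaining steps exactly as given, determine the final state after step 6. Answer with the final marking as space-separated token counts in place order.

(re-executing from step 2 with the substitution; state before step 2: [0 1 3 0])
step 2 (fire a2): [0 1 3 0]
step 3 (fire a3): [0 1 3 0]
step 4 (fire a1): [0 2 2 0]
step 5 (fire a2): [0 2 2 0]
step 6 (fire a1): [0 3 1 0]

0 3 1 0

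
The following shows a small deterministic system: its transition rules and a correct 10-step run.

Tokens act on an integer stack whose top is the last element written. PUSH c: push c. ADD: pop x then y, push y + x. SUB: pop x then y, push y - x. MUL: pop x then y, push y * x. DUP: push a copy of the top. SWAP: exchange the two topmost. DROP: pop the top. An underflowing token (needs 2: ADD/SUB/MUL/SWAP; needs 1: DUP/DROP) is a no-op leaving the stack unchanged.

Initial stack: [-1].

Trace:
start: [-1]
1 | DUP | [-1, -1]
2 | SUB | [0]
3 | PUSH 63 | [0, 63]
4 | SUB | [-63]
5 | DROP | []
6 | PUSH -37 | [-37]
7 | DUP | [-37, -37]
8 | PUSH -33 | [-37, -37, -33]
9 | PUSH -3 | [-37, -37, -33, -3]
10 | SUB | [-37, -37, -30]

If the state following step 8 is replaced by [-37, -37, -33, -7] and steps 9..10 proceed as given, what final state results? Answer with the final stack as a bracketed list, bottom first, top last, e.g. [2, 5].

state after step 8 := [-37, -37, -33, -7]
9 | PUSH -3 | [-37, -37, -33, -7, -3]
10 | SUB | [-37, -37, -33, -4]

[-37, -37, -33, -4]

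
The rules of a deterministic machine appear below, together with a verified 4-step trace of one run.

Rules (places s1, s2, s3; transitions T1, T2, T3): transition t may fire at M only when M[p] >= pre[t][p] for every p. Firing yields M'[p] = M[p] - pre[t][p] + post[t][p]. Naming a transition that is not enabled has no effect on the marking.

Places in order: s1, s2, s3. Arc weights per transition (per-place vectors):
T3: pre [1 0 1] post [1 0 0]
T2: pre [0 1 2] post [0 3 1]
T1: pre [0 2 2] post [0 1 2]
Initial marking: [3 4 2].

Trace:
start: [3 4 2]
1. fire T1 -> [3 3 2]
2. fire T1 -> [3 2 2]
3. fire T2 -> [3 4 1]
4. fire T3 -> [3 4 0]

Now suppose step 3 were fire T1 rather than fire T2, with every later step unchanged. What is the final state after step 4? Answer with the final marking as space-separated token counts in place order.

3 1 1

(re-executing from step 3 with the substitution; state before step 3: [3 2 2])
3. fire T1 -> [3 1 2]
4. fire T3 -> [3 1 1]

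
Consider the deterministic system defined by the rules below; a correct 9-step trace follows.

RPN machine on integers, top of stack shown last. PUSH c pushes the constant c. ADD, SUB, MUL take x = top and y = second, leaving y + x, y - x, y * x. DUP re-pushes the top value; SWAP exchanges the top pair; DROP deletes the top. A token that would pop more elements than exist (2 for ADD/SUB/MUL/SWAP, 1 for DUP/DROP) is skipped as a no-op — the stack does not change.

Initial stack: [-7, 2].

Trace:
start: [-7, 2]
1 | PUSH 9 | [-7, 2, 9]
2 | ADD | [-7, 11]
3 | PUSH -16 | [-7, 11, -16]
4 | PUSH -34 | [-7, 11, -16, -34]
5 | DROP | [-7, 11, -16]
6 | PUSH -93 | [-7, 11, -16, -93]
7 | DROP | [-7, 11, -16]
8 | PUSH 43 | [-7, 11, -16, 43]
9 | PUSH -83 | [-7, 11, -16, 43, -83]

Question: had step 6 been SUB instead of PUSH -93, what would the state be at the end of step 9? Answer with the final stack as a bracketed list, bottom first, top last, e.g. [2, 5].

[-7, 43, -83]

(re-executing from step 6 with the substitution; state before step 6: [-7, 11, -16])
6 | SUB | [-7, 27]
7 | DROP | [-7]
8 | PUSH 43 | [-7, 43]
9 | PUSH -83 | [-7, 43, -83]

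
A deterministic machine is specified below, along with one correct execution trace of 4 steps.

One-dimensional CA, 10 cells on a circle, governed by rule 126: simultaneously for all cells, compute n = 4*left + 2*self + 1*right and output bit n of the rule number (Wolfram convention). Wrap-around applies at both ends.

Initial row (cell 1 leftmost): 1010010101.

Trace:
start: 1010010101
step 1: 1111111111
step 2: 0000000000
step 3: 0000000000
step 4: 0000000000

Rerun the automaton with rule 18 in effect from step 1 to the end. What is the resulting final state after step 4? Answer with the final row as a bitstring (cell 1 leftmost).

(re-executing steps 1..4 under rule 18; state before step 1: 1010010101)
step 1: 0001100000
step 2: 0010010000
step 3: 0101101000
step 4: 1000000100

1000000100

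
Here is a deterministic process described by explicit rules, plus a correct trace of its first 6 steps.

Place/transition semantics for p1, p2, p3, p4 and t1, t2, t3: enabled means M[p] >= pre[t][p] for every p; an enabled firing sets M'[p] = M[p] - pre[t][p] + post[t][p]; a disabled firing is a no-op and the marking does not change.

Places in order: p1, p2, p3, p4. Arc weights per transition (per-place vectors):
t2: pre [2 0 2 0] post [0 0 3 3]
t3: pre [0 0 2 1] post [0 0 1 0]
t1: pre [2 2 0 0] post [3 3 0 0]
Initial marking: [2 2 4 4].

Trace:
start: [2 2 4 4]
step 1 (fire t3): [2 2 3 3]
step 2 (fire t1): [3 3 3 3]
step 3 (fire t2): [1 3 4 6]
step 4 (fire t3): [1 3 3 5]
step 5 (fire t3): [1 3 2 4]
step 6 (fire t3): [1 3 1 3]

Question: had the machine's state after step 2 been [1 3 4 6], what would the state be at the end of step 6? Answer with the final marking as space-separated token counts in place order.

1 3 1 3

state after step 2 := [1 3 4 6]
step 3 (fire t2): [1 3 4 6]
step 4 (fire t3): [1 3 3 5]
step 5 (fire t3): [1 3 2 4]
step 6 (fire t3): [1 3 1 3]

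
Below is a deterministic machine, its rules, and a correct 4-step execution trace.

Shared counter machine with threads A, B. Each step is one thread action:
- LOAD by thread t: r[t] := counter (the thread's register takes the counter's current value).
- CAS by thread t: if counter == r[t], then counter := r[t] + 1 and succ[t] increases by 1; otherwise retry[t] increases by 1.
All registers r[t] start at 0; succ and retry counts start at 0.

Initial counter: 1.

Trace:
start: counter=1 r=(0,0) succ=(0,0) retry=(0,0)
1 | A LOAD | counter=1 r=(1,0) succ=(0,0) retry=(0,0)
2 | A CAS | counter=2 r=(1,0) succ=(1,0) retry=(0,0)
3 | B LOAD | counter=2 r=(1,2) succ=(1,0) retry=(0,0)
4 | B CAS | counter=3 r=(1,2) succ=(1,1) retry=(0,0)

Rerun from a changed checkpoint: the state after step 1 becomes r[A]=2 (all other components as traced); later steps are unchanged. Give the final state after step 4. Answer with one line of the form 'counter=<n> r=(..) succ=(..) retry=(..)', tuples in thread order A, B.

state after step 1 := counter=1 r=(2,0) succ=(0,0) retry=(0,0)
2 | A CAS | counter=1 r=(2,0) succ=(0,0) retry=(1,0)
3 | B LOAD | counter=1 r=(2,1) succ=(0,0) retry=(1,0)
4 | B CAS | counter=2 r=(2,1) succ=(0,1) retry=(1,0)

counter=2 r=(2,1) succ=(0,1) retry=(1,0)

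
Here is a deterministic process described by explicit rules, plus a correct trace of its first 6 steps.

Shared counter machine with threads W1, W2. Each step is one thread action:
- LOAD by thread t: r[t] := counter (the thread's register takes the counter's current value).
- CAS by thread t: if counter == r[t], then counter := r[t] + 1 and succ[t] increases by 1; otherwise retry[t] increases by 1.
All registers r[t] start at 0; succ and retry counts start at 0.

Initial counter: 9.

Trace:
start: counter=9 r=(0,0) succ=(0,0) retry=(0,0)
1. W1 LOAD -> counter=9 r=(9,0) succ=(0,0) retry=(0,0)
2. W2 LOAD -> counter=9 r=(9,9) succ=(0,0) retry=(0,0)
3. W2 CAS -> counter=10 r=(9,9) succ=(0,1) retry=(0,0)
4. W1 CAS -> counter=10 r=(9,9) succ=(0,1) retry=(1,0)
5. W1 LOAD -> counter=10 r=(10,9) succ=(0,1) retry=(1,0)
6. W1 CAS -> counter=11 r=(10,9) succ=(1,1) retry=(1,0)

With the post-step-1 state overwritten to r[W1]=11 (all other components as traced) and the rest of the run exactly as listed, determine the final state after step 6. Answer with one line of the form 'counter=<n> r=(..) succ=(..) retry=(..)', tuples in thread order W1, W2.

counter=11 r=(10,9) succ=(1,1) retry=(1,0)

state after step 1 := counter=9 r=(11,0) succ=(0,0) retry=(0,0)
2. W2 LOAD -> counter=9 r=(11,9) succ=(0,0) retry=(0,0)
3. W2 CAS -> counter=10 r=(11,9) succ=(0,1) retry=(0,0)
4. W1 CAS -> counter=10 r=(11,9) succ=(0,1) retry=(1,0)
5. W1 LOAD -> counter=10 r=(10,9) succ=(0,1) retry=(1,0)
6. W1 CAS -> counter=11 r=(10,9) succ=(1,1) retry=(1,0)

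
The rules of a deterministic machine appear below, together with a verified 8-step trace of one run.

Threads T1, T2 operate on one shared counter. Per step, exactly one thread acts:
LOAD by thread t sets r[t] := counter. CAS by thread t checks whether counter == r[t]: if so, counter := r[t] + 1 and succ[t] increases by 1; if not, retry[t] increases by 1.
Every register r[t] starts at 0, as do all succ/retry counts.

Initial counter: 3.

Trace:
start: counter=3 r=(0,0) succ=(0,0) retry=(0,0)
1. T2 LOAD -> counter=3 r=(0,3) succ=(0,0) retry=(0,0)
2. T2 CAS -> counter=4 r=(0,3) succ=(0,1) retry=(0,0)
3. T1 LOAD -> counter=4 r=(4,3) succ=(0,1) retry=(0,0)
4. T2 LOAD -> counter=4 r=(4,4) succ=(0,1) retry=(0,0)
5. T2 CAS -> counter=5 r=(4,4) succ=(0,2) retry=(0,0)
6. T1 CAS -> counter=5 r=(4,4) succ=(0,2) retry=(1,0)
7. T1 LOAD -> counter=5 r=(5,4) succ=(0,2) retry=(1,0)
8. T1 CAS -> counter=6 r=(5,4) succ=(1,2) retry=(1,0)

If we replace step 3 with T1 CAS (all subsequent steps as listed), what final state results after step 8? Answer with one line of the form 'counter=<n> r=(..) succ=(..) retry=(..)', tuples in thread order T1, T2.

(re-executing from step 3 with the substitution; state before step 3: counter=4 r=(0,3) succ=(0,1) retry=(0,0))
3. T1 CAS -> counter=4 r=(0,3) succ=(0,1) retry=(1,0)
4. T2 LOAD -> counter=4 r=(0,4) succ=(0,1) retry=(1,0)
5. T2 CAS -> counter=5 r=(0,4) succ=(0,2) retry=(1,0)
6. T1 CAS -> counter=5 r=(0,4) succ=(0,2) retry=(2,0)
7. T1 LOAD -> counter=5 r=(5,4) succ=(0,2) retry=(2,0)
8. T1 CAS -> counter=6 r=(5,4) succ=(1,2) retry=(2,0)

counter=6 r=(5,4) succ=(1,2) retry=(2,0)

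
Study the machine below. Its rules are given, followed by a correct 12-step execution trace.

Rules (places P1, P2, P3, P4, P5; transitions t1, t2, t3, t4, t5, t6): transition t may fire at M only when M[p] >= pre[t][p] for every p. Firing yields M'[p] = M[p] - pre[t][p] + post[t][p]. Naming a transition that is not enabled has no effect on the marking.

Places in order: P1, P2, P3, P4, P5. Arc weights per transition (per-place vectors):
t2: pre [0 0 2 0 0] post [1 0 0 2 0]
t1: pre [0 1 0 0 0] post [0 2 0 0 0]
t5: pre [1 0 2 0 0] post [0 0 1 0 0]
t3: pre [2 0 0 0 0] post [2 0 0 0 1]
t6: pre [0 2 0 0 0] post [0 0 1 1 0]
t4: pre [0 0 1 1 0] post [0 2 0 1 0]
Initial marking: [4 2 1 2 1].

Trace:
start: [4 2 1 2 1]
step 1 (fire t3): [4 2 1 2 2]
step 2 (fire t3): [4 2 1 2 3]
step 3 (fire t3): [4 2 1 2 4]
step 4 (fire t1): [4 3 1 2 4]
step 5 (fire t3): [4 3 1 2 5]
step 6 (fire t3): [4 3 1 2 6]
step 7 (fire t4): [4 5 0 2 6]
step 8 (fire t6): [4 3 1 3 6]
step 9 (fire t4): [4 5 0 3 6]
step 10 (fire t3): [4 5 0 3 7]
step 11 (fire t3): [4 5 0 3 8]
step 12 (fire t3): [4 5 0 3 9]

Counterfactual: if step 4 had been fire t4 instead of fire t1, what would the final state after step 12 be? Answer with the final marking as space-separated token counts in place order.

(re-executing from step 4 with the substitution; state before step 4: [4 2 1 2 4])
step 4 (fire t4): [4 4 0 2 4]
step 5 (fire t3): [4 4 0 2 5]
step 6 (fire t3): [4 4 0 2 6]
step 7 (fire t4): [4 4 0 2 6]
step 8 (fire t6): [4 2 1 3 6]
step 9 (fire t4): [4 4 0 3 6]
step 10 (fire t3): [4 4 0 3 7]
step 11 (fire t3): [4 4 0 3 8]
step 12 (fire t3): [4 4 0 3 9]

4 4 0 3 9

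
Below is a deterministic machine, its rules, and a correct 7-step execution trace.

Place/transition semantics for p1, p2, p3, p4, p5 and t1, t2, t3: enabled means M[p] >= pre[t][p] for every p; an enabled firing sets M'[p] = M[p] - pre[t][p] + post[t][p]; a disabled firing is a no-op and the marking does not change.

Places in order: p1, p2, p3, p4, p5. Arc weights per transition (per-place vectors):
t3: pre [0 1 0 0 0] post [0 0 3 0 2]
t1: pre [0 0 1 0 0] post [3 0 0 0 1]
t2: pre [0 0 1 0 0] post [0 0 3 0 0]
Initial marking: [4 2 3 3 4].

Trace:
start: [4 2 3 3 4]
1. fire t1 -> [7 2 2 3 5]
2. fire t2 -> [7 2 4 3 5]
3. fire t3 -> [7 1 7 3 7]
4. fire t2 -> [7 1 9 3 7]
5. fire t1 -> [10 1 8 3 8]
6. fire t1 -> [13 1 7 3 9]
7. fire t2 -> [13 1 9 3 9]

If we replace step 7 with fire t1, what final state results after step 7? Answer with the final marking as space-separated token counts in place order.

16 1 6 3 10

(re-executing from step 7 with the substitution; state before step 7: [13 1 7 3 9])
7. fire t1 -> [16 1 6 3 10]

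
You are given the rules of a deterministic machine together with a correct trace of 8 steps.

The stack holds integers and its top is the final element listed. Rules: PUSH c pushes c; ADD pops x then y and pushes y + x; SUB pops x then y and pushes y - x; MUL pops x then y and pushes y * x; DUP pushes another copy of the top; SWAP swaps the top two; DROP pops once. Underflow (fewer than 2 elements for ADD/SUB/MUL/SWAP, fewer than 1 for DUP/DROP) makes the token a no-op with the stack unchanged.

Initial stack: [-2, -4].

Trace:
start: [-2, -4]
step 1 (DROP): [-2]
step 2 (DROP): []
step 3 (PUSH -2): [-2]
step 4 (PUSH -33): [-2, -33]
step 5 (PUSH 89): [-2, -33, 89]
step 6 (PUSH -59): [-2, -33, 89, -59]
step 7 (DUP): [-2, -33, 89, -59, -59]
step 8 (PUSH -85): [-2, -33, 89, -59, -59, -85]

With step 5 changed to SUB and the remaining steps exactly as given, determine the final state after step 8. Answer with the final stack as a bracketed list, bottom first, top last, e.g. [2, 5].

[31, -59, -59, -85]

(re-executing from step 5 with the substitution; state before step 5: [-2, -33])
step 5 (SUB): [31]
step 6 (PUSH -59): [31, -59]
step 7 (DUP): [31, -59, -59]
step 8 (PUSH -85): [31, -59, -59, -85]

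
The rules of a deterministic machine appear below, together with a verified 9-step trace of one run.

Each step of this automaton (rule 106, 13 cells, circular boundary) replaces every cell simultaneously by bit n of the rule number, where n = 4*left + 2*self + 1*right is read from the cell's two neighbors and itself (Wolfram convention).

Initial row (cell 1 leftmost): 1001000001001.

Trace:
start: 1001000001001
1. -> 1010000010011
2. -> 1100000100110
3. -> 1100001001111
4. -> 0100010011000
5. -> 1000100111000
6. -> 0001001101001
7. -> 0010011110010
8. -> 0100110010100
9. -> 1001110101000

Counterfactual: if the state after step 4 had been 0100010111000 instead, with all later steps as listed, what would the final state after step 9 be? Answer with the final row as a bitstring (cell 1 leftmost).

state after step 4 := 0100010111000
5. -> 1000101101000
6. -> 0001011110001
7. -> 0010110010010
8. -> 0101110100100
9. -> 1011011001000

1011011001000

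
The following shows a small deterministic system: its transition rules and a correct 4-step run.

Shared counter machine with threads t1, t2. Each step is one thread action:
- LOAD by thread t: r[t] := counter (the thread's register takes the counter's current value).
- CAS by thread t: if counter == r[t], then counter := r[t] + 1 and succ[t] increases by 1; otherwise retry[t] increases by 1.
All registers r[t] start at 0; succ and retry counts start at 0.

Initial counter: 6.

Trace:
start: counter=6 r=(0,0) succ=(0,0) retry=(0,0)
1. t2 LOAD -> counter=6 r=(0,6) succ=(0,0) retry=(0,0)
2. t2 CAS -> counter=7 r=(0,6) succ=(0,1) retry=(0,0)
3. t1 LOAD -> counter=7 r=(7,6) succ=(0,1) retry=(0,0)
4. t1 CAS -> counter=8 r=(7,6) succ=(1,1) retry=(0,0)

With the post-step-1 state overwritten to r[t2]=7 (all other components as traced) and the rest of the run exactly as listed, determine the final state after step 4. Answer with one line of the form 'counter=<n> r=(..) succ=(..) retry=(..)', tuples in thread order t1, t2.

state after step 1 := counter=6 r=(0,7) succ=(0,0) retry=(0,0)
2. t2 CAS -> counter=6 r=(0,7) succ=(0,0) retry=(0,1)
3. t1 LOAD -> counter=6 r=(6,7) succ=(0,0) retry=(0,1)
4. t1 CAS -> counter=7 r=(6,7) succ=(1,0) retry=(0,1)

counter=7 r=(6,7) succ=(1,0) retry=(0,1)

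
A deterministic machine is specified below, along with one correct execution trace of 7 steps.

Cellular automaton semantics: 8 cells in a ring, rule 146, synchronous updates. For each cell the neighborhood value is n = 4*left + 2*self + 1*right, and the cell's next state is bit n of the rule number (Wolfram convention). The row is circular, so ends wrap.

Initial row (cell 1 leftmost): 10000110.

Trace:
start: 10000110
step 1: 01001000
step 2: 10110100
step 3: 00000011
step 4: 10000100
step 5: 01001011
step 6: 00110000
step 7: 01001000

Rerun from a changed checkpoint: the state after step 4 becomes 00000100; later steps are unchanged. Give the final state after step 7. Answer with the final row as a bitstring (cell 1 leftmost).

10101010

state after step 4 := 00000100
step 5: 00001010
step 6: 00010001
step 7: 10101010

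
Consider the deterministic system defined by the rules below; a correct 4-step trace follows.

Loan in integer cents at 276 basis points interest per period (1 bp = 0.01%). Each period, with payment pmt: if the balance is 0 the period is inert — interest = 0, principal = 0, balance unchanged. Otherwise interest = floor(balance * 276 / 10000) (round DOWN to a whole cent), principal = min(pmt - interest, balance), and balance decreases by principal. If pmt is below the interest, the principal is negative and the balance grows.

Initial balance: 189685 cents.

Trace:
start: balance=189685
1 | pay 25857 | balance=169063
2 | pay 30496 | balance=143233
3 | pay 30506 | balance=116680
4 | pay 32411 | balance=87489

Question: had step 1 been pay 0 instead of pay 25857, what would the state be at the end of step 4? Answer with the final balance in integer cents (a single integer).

115545

(re-executing from step 1 with the substitution; state before step 1: balance=189685)
1 | pay 0 | balance=194920
2 | pay 30496 | balance=169803
3 | pay 30506 | balance=143983
4 | pay 32411 | balance=115545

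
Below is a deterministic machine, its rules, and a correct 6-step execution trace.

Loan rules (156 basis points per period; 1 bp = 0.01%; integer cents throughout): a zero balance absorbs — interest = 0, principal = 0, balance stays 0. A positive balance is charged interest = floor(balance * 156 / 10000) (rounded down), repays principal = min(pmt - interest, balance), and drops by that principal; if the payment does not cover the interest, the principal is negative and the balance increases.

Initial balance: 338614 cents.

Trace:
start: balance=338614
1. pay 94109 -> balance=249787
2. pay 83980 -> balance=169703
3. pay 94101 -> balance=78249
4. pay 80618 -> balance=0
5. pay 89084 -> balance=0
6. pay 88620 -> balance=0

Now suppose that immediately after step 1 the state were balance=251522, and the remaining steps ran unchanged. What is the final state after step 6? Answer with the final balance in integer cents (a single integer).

0

state after step 1 := balance=251522
2. pay 83980 -> balance=171465
3. pay 94101 -> balance=80038
4. pay 80618 -> balance=668
5. pay 89084 -> balance=0
6. pay 88620 -> balance=0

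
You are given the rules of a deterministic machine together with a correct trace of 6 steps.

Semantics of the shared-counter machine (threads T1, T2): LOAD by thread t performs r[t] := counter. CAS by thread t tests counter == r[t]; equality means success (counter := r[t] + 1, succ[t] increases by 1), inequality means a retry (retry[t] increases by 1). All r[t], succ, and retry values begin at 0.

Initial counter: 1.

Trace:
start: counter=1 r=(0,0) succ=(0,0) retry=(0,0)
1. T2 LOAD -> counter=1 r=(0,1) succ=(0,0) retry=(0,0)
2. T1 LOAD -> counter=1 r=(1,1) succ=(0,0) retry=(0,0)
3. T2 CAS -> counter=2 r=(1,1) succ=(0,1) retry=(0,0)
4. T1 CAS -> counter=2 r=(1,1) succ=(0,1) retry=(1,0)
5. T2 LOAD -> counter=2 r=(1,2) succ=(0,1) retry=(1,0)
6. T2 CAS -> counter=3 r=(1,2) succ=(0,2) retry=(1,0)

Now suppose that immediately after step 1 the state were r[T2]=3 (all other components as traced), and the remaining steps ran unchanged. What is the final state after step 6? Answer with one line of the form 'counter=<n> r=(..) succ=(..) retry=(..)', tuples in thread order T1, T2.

counter=3 r=(1,2) succ=(1,1) retry=(0,1)

state after step 1 := counter=1 r=(0,3) succ=(0,0) retry=(0,0)
2. T1 LOAD -> counter=1 r=(1,3) succ=(0,0) retry=(0,0)
3. T2 CAS -> counter=1 r=(1,3) succ=(0,0) retry=(0,1)
4. T1 CAS -> counter=2 r=(1,3) succ=(1,0) retry=(0,1)
5. T2 LOAD -> counter=2 r=(1,2) succ=(1,0) retry=(0,1)
6. T2 CAS -> counter=3 r=(1,2) succ=(1,1) retry=(0,1)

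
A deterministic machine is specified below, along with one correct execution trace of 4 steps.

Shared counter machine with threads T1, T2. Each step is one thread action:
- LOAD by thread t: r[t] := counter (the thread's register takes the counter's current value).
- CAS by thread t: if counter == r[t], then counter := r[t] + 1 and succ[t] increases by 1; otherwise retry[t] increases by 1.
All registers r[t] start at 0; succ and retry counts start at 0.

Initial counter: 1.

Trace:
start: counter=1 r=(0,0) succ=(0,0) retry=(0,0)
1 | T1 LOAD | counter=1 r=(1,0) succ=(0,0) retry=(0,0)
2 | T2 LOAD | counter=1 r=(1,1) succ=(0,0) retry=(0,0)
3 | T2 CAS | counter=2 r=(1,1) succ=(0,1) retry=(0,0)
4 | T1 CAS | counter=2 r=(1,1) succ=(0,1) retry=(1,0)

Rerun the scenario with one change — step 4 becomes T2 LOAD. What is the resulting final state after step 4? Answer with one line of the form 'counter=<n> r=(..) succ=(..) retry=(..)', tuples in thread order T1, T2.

(re-executing from step 4 with the substitution; state before step 4: counter=2 r=(1,1) succ=(0,1) retry=(0,0))
4 | T2 LOAD | counter=2 r=(1,2) succ=(0,1) retry=(0,0)

counter=2 r=(1,2) succ=(0,1) retry=(0,0)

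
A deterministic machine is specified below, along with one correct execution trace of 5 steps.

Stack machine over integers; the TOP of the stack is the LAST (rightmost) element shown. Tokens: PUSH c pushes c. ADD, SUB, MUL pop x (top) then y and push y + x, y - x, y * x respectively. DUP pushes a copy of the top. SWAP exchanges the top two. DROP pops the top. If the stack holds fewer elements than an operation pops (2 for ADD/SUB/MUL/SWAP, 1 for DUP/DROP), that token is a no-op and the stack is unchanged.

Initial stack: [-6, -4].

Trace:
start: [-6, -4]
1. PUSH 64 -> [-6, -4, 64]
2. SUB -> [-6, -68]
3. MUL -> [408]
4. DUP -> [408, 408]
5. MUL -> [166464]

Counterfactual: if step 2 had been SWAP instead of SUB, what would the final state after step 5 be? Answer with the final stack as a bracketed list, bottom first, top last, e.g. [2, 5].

[-6, 65536]

(re-executing from step 2 with the substitution; state before step 2: [-6, -4, 64])
2. SWAP -> [-6, 64, -4]
3. MUL -> [-6, -256]
4. DUP -> [-6, -256, -256]
5. MUL -> [-6, 65536]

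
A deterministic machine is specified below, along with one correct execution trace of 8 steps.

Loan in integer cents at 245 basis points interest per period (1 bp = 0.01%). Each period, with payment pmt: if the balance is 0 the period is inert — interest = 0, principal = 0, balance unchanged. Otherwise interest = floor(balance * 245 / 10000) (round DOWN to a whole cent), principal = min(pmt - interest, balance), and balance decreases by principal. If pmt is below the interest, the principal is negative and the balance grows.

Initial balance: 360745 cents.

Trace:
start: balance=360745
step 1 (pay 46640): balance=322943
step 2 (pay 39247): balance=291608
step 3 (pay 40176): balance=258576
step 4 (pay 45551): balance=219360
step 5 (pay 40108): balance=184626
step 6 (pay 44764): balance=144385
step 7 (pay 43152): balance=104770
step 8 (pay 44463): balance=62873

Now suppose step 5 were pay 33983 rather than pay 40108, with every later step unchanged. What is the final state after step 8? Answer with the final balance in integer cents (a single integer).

69460

(re-executing from step 5 with the substitution; state before step 5: balance=219360)
step 5 (pay 33983): balance=190751
step 6 (pay 44764): balance=150660
step 7 (pay 43152): balance=111199
step 8 (pay 44463): balance=69460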